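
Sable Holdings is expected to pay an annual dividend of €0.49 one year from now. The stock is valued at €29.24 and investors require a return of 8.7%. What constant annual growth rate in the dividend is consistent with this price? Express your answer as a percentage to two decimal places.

7.02%

P = D₁/(r−g) ⇒ g = r − D₁/P = 0.087 − €0.49/€29.24 = 0.070242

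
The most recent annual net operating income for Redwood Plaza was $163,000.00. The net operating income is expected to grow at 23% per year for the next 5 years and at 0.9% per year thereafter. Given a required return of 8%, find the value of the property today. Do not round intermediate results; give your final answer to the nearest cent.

D_1 = 200490.00000
D_2 = 246602.70000
D_3 = 303321.32100
D_4 = 373085.22483
D_5 = 458894.82654
Terminal value at year 5: TV = D_5×(1+g_2)/(r−g_2) = 463024.87998/0.071 = 6521477.18281
P_0 = D_1/(1+r)^1 + D_2/(1+r)^2 + D_3/(1+r)^3 + D_4/(1+r)^4 + D_5/(1+r)^5 + TV/(1+r)^5
    = 185638.88889 + 211422.06790 + 240786.24400 + 274228.77789 + 312316.10815 + 4438407.79046 = 5662799.87729

$5662799.88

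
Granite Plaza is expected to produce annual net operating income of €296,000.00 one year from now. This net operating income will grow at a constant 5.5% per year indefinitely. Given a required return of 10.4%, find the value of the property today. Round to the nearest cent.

€6040816.33

Growing perpetuity: P = D₁ / (r − g) = €296,000.0000 / (0.104 − 0.055) = €6,040,816.33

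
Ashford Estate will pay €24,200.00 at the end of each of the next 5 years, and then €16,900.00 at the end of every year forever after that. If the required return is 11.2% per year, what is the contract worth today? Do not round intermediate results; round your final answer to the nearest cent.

€177737.71

PV of 5-year annuity: €24,200.00 × [1 − (1+0.112)^−5] / 0.112 = 88992.54022
Perpetuity value at year 5: €16,900.00 / 0.112 = 150892.85714
PV of perpetuity: 150892.85714 / (1+0.112)^5 = 88745.17409
Total PV = 88992.54022 + 88745.17409 = 177737.71432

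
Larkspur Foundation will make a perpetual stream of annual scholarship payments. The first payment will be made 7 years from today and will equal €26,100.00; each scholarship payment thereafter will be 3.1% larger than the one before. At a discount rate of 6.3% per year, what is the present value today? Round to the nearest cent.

Value at end of year 6: C₁ / (r − g) = €26,100.00 / (0.063 − 0.031) = €815,625.0000
Discount to today: PV = €815,625.0000 / (1 + 0.063)^6 = €815,625.0000 / 1.442778 = €565,315.56

€565315.56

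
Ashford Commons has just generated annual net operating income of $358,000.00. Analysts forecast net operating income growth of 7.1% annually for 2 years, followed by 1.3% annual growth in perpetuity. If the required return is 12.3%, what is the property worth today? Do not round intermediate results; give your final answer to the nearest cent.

D_1 = 383418.00000
D_2 = 410640.67800
Terminal value at year 2: TV = D_2×(1+g_2)/(r−g_2) = 415979.00681/0.11 = 3781627.33467
P_0 = D_1/(1+r)^1 + D_2/(1+r)^2 + TV/(1+r)^2
    = 341422.97418 + 325613.53993 + 2998604.69046 = 3665641.20457

$3665641.20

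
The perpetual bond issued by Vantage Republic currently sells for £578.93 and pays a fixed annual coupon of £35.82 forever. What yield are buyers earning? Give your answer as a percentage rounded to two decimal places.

P = C/r ⇒ r = C/P = £35.82/£578.93 = 0.061873

6.19%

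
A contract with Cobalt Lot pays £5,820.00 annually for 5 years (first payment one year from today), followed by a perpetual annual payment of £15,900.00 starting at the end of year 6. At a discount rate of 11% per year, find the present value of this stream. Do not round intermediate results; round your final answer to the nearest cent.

PV of 5-year annuity: £5,820.00 × [1 − (1+0.11)^−5] / 0.11 = 21510.12064
Perpetuity value at year 5: £15,900.00 / 0.11 = 144545.45455
PV of perpetuity: 144545.45455 / (1+0.11)^5 = 85780.69196
Total PV = 21510.12064 + 85780.69196 = 107290.81261

£107290.81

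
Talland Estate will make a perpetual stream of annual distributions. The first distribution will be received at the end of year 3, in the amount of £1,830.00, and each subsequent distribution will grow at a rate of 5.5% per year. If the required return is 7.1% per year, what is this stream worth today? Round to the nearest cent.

£99713.09

Value at end of year 2: C₁ / (r − g) = £1,830.00 / (0.071 − 0.055) = £114,375.0000
Discount to today: PV = £114,375.0000 / (1 + 0.071)^2 = £114,375.0000 / 1.147041 = £99,713.09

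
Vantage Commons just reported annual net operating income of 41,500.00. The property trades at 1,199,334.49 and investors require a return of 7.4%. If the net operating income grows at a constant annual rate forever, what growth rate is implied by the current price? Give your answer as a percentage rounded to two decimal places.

3.81%

P = D₀(1+g)/(r−g) ⇒ P(r−g) = D₀(1+g) ⇒ g(P+D₀) = P·r − D₀
g = (P·r − D₀)/(P + D₀) = (1,199,334.49×0.074 − 41,500.00) / (1,199,334.49 + 41,500.00) = 0.038080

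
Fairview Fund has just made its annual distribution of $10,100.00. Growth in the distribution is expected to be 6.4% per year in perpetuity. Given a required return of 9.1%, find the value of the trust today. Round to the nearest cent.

$398014.81

D₁ = D₀ × (1 + g) = $10,100.00 × 1.064 = $10,746.4000
Growing perpetuity: P = D₁ / (r − g) = $10,746.4000 / (0.091 − 0.064) = $398,014.81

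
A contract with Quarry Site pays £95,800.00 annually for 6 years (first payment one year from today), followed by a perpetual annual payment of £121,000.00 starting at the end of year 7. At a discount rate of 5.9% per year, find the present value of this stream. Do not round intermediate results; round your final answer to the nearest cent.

£1926540.60

PV of 6-year annuity: £95,800.00 × [1 − (1+0.059)^−6] / 0.059 = 472563.38960
Perpetuity value at year 6: £121,000.00 / 0.059 = 2050847.45763
PV of perpetuity: 2050847.45763 / (1+0.059)^6 = 1453977.20562
Total PV = 472563.38960 + 1453977.20562 = 1926540.59523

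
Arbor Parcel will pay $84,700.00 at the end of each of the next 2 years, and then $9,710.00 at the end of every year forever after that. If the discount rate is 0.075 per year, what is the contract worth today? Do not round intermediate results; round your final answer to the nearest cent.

PV of 2-year annuity: $84,700.00 × [1 − (1+0.075)^−2] / 0.075 = 152084.36993
Perpetuity value at year 2: $9,710.00 / 0.075 = 129466.66667
PV of perpetuity: 129466.66667 / (1+0.075)^2 = 112031.72886
Total PV = 152084.36993 + 112031.72886 = 264116.09879

$264116.10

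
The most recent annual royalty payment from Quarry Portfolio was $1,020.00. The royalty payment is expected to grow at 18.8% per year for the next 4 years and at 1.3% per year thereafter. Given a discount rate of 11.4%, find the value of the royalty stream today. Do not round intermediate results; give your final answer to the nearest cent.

$18035.71

D_1 = 1211.76000
D_2 = 1439.57088
D_3 = 1710.21021
D_4 = 2031.72972
Terminal value at year 4: TV = D_4×(1+g_2)/(r−g_2) = 2058.14221/0.101 = 20377.64565
P_0 = D_1/(1+r)^1 + D_2/(1+r)^2 + D_3/(1+r)^3 + D_4/(1+r)^4 + TV/(1+r)^4
    = 1087.75583 + 1160.01251 + 1237.06899 + 1319.24413 + 13231.62679 = 18035.70825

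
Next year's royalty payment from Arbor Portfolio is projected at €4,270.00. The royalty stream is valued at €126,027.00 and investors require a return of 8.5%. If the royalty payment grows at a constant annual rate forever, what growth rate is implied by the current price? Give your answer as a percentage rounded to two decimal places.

P = D₁/(r−g) ⇒ g = r − D₁/P = 0.085 − €4,270.00/€126,027.00 = 0.051118

5.11%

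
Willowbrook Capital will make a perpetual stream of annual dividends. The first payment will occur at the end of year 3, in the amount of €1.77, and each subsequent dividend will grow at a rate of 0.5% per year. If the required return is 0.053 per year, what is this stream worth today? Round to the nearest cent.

€33.26

Value at end of year 2: C₁ / (r − g) = €1.77 / (0.053 − 0.005) = €36.8750
Discount to today: PV = €36.8750 / (1 + 0.053)^2 = €36.8750 / 1.108809 = €33.26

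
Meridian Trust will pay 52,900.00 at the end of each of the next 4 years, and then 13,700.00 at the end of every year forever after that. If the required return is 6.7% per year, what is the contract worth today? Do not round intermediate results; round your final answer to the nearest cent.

338160.52

PV of 4-year annuity: 52,900.00 × [1 − (1+0.067)^−4] / 0.067 = 180403.72125
Perpetuity value at year 4: 13,700.00 / 0.067 = 204477.61194
PV of perpetuity: 204477.61194 / (1+0.067)^4 = 157756.79944
Total PV = 180403.72125 + 157756.79944 = 338160.52069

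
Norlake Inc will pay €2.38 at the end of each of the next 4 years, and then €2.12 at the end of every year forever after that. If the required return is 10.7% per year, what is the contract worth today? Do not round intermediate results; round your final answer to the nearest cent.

€20.62

PV of 4-year annuity: €2.38 × [1 − (1+0.107)^−4] / 0.107 = 7.43137
Perpetuity value at year 4: €2.12 / 0.107 = 19.81308
PV of perpetuity: 19.81308 / (1+0.107)^4 = 13.19355
Total PV = 7.43137 + 13.19355 = 20.62491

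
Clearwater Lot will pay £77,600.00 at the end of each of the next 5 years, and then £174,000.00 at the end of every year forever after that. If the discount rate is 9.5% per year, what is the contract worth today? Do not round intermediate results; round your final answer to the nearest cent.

PV of 5-year annuity: £77,600.00 × [1 − (1+0.095)^−5] / 0.095 = 297961.40183
Perpetuity value at year 5: £174,000.00 / 0.095 = 1831578.94737
PV of perpetuity: 1831578.94737 / (1+0.095)^5 = 1163469.61852
Total PV = 297961.40183 + 1163469.61852 = 1461431.02035

£1461431.02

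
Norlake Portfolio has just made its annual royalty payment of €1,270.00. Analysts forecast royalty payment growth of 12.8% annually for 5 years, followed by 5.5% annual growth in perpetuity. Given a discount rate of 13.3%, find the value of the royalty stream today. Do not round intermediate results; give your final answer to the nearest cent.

€23068.29

D_1 = 1432.56000
D_2 = 1615.92768
D_3 = 1822.76642
D_4 = 2056.08053
D_5 = 2319.25883
Terminal value at year 5: TV = D_5×(1+g_2)/(r−g_2) = 2446.81807/0.078 = 31369.46241
P_0 = D_1/(1+r)^1 + D_2/(1+r)^2 + D_3/(1+r)^3 + D_4/(1+r)^4 + D_5/(1+r)^5 + TV/(1+r)^5
    = 1264.39541 + 1258.81555 + 1253.26032 + 1247.72961 + 1242.22330 + 16801.86639 = 23068.29058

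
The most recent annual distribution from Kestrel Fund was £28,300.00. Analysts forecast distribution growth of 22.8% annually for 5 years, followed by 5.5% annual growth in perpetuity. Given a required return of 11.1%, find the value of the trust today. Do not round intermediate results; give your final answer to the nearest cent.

£1072572.52

D_1 = 34752.40000
D_2 = 42675.94720
D_3 = 52406.06316
D_4 = 64354.64556
D_5 = 79027.50475
Terminal value at year 5: TV = D_5×(1+g_2)/(r−g_2) = 83374.01751/0.056 = 1488821.74129
P_0 = D_1/(1+r)^1 + D_2/(1+r)^2 + D_3/(1+r)^3 + D_4/(1+r)^4 + D_5/(1+r)^5 + TV/(1+r)^5
    = 31280.28803 + 34574.43177 + 38215.48354 + 42239.97641 + 46688.29076 + 879574.04909 = 1072572.51960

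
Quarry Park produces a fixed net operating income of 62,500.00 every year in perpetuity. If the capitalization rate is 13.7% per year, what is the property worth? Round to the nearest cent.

456204.38

Level perpetuity: PV = C / r = 62,500.00 / 0.137 = 456,204.38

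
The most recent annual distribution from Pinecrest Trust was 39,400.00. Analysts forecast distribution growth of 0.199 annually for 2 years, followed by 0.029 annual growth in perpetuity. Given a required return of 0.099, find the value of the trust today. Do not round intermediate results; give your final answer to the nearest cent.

D_1 = 47240.60000
D_2 = 56641.47940
Terminal value at year 2: TV = D_2×(1+g_2)/(r−g_2) = 58284.08230/0.07 = 832629.74718
P_0 = D_1/(1+r)^1 + D_2/(1+r)^2 + TV/(1+r)^2
    = 42985.07734 + 46896.36737 + 689376.60027 = 779258.04498

779258.04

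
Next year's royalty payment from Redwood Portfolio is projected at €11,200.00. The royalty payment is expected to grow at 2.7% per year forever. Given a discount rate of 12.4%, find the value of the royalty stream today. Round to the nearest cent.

€115463.92

Growing perpetuity: P = D₁ / (r − g) = €11,200.0000 / (0.124 − 0.027) = €115,463.92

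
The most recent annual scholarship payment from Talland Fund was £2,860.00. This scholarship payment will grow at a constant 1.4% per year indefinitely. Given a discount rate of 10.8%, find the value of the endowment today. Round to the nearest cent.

£30851.49

D₁ = D₀ × (1 + g) = £2,860.00 × 1.014 = £2,900.0400
Growing perpetuity: P = D₁ / (r − g) = £2,900.0400 / (0.108 − 0.014) = £30,851.49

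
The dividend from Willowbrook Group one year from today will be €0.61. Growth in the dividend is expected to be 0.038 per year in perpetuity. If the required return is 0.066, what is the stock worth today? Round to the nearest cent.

Growing perpetuity: P = D₁ / (r − g) = €0.6100 / (0.066 − 0.038) = €21.79

€21.79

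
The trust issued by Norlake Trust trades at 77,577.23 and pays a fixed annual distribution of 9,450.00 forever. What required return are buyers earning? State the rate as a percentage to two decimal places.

P = C/r ⇒ r = C/P = 9,450.00/77,577.23 = 0.121814

12.18%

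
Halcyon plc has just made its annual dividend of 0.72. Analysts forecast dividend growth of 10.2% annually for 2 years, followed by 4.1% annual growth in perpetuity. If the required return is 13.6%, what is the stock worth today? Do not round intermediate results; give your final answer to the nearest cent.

8.80

D_1 = 0.79344
D_2 = 0.87437
Terminal value at year 2: TV = D_2×(1+g_2)/(r−g_2) = 0.91022/0.095 = 9.58126
P_0 = D_1/(1+r)^1 + D_2/(1+r)^2 + TV/(1+r)^2
    = 0.69845 + 0.67755 + 7.42448 = 8.80048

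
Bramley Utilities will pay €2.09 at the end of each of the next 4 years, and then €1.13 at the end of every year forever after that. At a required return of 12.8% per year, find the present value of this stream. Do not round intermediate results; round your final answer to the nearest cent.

€11.70

PV of 4-year annuity: €2.09 × [1 − (1+0.128)^−4] / 0.128 = 6.24257
Perpetuity value at year 4: €1.13 / 0.128 = 8.82812
PV of perpetuity: 8.82812 / (1+0.128)^4 = 5.45296
Total PV = 6.24257 + 5.45296 = 11.69552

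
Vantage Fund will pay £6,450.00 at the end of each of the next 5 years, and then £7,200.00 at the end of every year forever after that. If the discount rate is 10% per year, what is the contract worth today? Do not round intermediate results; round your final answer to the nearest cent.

PV of 5-year annuity: £6,450.00 × [1 − (1+0.1)^−5] / 0.1 = 24450.57466
Perpetuity value at year 5: £7,200.00 / 0.1 = 72000.00000
PV of perpetuity: 72000.00000 / (1+0.1)^5 = 44706.33526
Total PV = 24450.57466 + 44706.33526 = 69156.90992

£69156.91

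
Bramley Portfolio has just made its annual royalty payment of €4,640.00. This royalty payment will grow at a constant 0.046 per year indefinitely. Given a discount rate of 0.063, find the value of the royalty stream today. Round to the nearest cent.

€285496.47

D₁ = D₀ × (1 + g) = €4,640.00 × 1.046 = €4,853.4400
Growing perpetuity: P = D₁ / (r − g) = €4,853.4400 / (0.063 − 0.046) = €285,496.47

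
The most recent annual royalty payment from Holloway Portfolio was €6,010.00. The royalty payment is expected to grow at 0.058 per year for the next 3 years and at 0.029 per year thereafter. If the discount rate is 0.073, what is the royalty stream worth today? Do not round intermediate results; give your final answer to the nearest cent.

€152270.10

D_1 = 6358.58000
D_2 = 6727.37764
D_3 = 7117.56554
Terminal value at year 3: TV = D_3×(1+g_2)/(r−g_2) = 7323.97494/0.044 = 166453.97600
P_0 = D_1/(1+r)^1 + D_2/(1+r)^2 + D_3/(1+r)^3 + TV/(1+r)^3
    = 5925.98322 + 5843.14096 + 5761.45679 + 134739.52360 = 152270.10458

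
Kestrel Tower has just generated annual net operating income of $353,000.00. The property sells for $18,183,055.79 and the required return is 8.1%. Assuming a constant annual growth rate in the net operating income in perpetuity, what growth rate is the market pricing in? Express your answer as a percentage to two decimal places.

P = D₀(1+g)/(r−g) ⇒ P(r−g) = D₀(1+g) ⇒ g(P+D₀) = P·r − D₀
g = (P·r − D₀)/(P + D₀) = ($18,183,055.79×0.081 − $353,000.00) / ($18,183,055.79 + $353,000.00) = 0.060413

6.04%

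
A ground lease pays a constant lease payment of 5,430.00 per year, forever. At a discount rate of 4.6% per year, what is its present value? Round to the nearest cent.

Level perpetuity: PV = C / r = 5,430.00 / 0.046 = 118,043.48

118043.48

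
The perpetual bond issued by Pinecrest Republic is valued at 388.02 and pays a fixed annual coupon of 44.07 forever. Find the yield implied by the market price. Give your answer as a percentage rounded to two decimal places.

P = C/r ⇒ r = C/P = 44.07/388.02 = 0.113577

11.36%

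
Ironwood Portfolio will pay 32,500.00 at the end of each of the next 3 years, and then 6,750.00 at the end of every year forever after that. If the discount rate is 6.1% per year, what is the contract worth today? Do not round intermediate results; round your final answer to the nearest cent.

179358.65

PV of 3-year annuity: 32,500.00 × [1 − (1+0.061)^−3] / 0.061 = 86712.40897
Perpetuity value at year 3: 6,750.00 / 0.061 = 110655.73770
PV of perpetuity: 110655.73770 / (1+0.061)^3 = 92646.23738
Total PV = 86712.40897 + 92646.23738 = 179358.64635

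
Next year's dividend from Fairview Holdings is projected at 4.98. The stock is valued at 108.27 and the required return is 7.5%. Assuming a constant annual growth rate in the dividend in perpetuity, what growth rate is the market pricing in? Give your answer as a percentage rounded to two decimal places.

P = D₁/(r−g) ⇒ g = r − D₁/P = 0.075 − 4.98/108.27 = 0.029004

2.90%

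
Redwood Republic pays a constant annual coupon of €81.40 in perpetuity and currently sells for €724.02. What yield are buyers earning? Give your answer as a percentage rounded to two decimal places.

11.24%

P = C/r ⇒ r = C/P = €81.40/€724.02 = 0.112428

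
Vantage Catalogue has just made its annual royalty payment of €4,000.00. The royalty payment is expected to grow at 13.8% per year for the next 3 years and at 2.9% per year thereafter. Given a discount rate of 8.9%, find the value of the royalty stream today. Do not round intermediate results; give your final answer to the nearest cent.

D_1 = 4552.00000
D_2 = 5180.17600
D_3 = 5895.04029
Terminal value at year 3: TV = D_3×(1+g_2)/(r−g_2) = 6065.99646/0.06 = 101099.94094
P_0 = D_1/(1+r)^1 + D_2/(1+r)^2 + D_3/(1+r)^3 + TV/(1+r)^3
    = 4179.98163 + 4368.06162 + 4564.60433 + 78282.96432 = 91395.61191

€91395.61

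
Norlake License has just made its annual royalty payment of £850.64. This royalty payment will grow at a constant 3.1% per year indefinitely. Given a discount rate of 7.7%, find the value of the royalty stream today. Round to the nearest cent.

£19065.43

D₁ = D₀ × (1 + g) = £850.64 × 1.031 = £877.0098
Growing perpetuity: P = D₁ / (r − g) = £877.0098 / (0.077 − 0.031) = £19,065.43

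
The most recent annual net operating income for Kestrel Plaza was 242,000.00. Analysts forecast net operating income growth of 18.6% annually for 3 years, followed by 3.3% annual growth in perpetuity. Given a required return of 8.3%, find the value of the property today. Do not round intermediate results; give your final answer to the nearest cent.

7439262.24

D_1 = 287012.00000
D_2 = 340396.23200
D_3 = 403709.93115
Terminal value at year 3: TV = D_3×(1+g_2)/(r−g_2) = 417032.35888/0.05 = 8340647.17760
P_0 = D_1/(1+r)^1 + D_2/(1+r)^2 + D_3/(1+r)^3 + TV/(1+r)^3
    = 265015.69714 + 290220.32946 + 317822.07825 + 6566204.13655 = 7439262.24139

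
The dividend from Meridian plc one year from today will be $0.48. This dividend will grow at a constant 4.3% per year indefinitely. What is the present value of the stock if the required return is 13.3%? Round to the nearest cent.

$5.33

Growing perpetuity: P = D₁ / (r − g) = $0.4800 / (0.133 − 0.043) = $5.33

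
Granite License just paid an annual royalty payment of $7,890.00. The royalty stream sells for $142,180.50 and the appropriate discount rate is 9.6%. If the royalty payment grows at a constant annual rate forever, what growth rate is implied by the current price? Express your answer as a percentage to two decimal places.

P = D₀(1+g)/(r−g) ⇒ P(r−g) = D₀(1+g) ⇒ g(P+D₀) = P·r − D₀
g = (P·r − D₀)/(P + D₀) = ($142,180.50×0.096 − $7,890.00) / ($142,180.50 + $7,890.00) = 0.038377

3.84%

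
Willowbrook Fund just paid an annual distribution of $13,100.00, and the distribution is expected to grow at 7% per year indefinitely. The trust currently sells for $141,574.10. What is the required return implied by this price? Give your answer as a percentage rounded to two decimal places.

D₁ = $13,100.00 × 1.07 = $14,017.0000
P = D₁/(r − g) ⇒ r = D₁/P + g = $14,017.0000/$141,574.10 + 0.07 = 0.099008 + 0.07 = 0.169008

16.90%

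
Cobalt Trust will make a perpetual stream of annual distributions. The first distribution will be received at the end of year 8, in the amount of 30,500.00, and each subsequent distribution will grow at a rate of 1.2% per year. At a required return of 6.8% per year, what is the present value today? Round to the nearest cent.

Value at end of year 7: C₁ / (r − g) = 30,500.00 / (0.068 − 0.012) = 544,642.8571
Discount to today: PV = 544,642.8571 / (1 + 0.068)^7 = 544,642.8571 / 1.584889 = 343,647.39

343647.39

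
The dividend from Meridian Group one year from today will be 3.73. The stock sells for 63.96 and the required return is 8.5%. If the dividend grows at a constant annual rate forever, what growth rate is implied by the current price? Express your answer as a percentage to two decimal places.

2.67%

P = D₁/(r−g) ⇒ g = r − D₁/P = 0.085 − 3.73/63.96 = 0.026682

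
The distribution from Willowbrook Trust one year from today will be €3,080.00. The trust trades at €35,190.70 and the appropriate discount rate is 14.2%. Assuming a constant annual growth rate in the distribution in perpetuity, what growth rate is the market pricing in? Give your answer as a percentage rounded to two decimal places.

P = D₁/(r−g) ⇒ g = r − D₁/P = 0.142 − €3,080.00/€35,190.70 = 0.054477

5.45%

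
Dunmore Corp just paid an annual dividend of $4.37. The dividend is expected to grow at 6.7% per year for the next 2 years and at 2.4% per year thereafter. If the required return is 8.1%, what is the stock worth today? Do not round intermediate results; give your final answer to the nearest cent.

$85.06

D_1 = 4.66279
D_2 = 4.97520
Terminal value at year 2: TV = D_2×(1+g_2)/(r−g_2) = 5.09460/0.057 = 89.37898
P_0 = D_1/(1+r)^1 + D_2/(1+r)^2 + TV/(1+r)^2
    = 4.31340 + 4.25754 + 76.48636 = 85.05730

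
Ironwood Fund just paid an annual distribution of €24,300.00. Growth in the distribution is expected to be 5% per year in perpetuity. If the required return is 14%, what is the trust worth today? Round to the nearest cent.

€283500.00

D₁ = D₀ × (1 + g) = €24,300.00 × 1.05 = €25,515.0000
Growing perpetuity: P = D₁ / (r − g) = €25,515.0000 / (0.14 − 0.05) = €283,500.00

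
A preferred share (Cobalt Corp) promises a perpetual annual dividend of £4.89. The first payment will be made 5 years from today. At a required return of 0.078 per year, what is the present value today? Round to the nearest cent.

Value at end of year 4: C / r = £4.89 / 0.078 = £62.6923
Discount to today: PV = £62.6923 / (1 + 0.078)^4 = £62.6923 / 1.350439 = £46.42

£46.42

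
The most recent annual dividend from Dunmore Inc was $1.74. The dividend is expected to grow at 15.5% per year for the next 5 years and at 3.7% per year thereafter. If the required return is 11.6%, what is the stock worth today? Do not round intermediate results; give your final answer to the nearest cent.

D_1 = 2.00970
D_2 = 2.32120
D_3 = 2.68099
D_4 = 3.09654
D_5 = 3.57651
Terminal value at year 5: TV = D_5×(1+g_2)/(r−g_2) = 3.70884/0.079 = 46.94732
P_0 = D_1/(1+r)^1 + D_2/(1+r)^2 + D_3/(1+r)^3 + D_4/(1+r)^4 + D_5/(1+r)^5 + TV/(1+r)^5
    = 1.80081 + 1.86374 + 1.92887 + 1.99628 + 2.06604 + 27.12001 = 36.77574

$36.78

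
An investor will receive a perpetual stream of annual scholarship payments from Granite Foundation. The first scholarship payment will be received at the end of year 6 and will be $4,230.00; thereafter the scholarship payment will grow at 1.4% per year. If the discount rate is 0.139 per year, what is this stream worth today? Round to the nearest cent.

$17652.72

Value at end of year 5: C₁ / (r − g) = $4,230.00 / (0.139 − 0.014) = $33,840.0000
Discount to today: PV = $33,840.0000 / (1 + 0.139)^5 = $33,840.0000 / 1.916985 = $17,652.72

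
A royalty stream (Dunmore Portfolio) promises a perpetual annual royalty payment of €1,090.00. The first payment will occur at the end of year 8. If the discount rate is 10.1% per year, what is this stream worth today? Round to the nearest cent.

Value at end of year 7: C / r = €1,090.00 / 0.101 = €10,792.0792
Discount to today: PV = €10,792.0792 / (1 + 0.101)^7 = €10,792.0792 / 1.961152 = €5,502.93

€5502.93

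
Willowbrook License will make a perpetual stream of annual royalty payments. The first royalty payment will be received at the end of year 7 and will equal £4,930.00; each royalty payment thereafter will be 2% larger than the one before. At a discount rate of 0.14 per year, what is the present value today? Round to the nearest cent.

£18717.01

Value at end of year 6: C₁ / (r − g) = £4,930.00 / (0.14 − 0.02) = £41,083.3333
Discount to today: PV = £41,083.3333 / (1 + 0.14)^6 = £41,083.3333 / 2.194973 = £18,717.01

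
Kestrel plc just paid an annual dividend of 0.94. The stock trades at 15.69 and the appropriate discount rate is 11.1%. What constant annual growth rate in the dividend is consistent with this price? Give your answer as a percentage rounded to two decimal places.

4.82%

P = D₀(1+g)/(r−g) ⇒ P(r−g) = D₀(1+g) ⇒ g(P+D₀) = P·r − D₀
g = (P·r − D₀)/(P + D₀) = (15.69×0.111 − 0.94) / (15.69 + 0.94) = 0.048201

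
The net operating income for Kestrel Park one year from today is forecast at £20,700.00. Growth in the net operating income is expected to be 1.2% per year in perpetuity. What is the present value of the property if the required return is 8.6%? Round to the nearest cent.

£279729.73

Growing perpetuity: P = D₁ / (r − g) = £20,700.0000 / (0.086 − 0.012) = £279,729.73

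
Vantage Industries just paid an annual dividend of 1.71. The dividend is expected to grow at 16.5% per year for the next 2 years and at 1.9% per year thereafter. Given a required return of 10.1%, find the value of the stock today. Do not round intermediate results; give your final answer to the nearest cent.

D_1 = 1.99215
D_2 = 2.32085
Terminal value at year 2: TV = D_2×(1+g_2)/(r−g_2) = 2.36495/0.082 = 28.84087
P_0 = D_1/(1+r)^1 + D_2/(1+r)^2 + TV/(1+r)^2
    = 1.80940 + 1.91458 + 23.79215 = 27.51613

27.52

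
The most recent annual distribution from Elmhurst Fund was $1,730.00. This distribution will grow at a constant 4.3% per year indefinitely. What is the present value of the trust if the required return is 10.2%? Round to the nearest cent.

$30582.88

D₁ = D₀ × (1 + g) = $1,730.00 × 1.043 = $1,804.3900
Growing perpetuity: P = D₁ / (r − g) = $1,804.3900 / (0.102 − 0.043) = $30,582.88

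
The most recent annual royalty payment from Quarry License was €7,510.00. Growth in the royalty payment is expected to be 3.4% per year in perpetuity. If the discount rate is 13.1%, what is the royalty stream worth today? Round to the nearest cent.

€80055.05

D₁ = D₀ × (1 + g) = €7,510.00 × 1.034 = €7,765.3400
Growing perpetuity: P = D₁ / (r − g) = €7,765.3400 / (0.131 − 0.034) = €80,055.05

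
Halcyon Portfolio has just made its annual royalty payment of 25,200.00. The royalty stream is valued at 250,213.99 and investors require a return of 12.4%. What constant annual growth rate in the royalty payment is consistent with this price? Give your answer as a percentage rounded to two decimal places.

P = D₀(1+g)/(r−g) ⇒ P(r−g) = D₀(1+g) ⇒ g(P+D₀) = P·r − D₀
g = (P·r − D₀)/(P + D₀) = (250,213.99×0.124 − 25,200.00) / (250,213.99 + 25,200.00) = 0.021156

2.12%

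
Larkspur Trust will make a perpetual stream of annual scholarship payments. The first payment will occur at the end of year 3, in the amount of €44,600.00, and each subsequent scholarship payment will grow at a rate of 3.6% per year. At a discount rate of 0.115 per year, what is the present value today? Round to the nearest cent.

€454106.83

Value at end of year 2: C₁ / (r − g) = €44,600.00 / (0.115 − 0.036) = €564,556.9620
Discount to today: PV = €564,556.9620 / (1 + 0.115)^2 = €564,556.9620 / 1.243225 = €454,106.83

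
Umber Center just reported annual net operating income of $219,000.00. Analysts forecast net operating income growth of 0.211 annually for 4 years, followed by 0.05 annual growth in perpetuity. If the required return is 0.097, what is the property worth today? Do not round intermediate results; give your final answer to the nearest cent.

$8394325.71

D_1 = 265209.00000
D_2 = 321168.09900
D_3 = 388934.56789
D_4 = 470999.76171
Terminal value at year 4: TV = D_4×(1+g_2)/(r−g_2) = 494549.74980/0.047 = 10522335.10211
P_0 = D_1/(1+r)^1 + D_2/(1+r)^2 + D_3/(1+r)^3 + D_4/(1+r)^4 + TV/(1+r)^4
    = 241758.43209 + 266881.91546 + 294616.22572 + 325232.67945 + 7265836.45572 = 8394325.70844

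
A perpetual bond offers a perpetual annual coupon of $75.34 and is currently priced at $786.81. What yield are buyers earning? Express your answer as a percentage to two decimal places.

P = C/r ⇒ r = C/P = $75.34/$786.81 = 0.095754

9.58%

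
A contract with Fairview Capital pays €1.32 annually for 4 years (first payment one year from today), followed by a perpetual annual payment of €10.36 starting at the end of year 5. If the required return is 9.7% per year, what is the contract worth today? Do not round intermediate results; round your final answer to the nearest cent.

PV of 4-year annuity: €1.32 × [1 − (1+0.097)^−4] / 0.097 = 4.21154
Perpetuity value at year 4: €10.36 / 0.097 = 106.80412
PV of perpetuity: 106.80412 / (1+0.097)^4 = 73.74991
Total PV = 4.21154 + 73.74991 = 77.96145

€77.96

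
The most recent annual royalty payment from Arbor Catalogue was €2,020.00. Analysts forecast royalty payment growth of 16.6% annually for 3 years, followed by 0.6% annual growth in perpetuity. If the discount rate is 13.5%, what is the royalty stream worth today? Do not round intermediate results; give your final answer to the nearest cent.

€23476.31

D_1 = 2355.32000
D_2 = 2746.30312
D_3 = 3202.18944
Terminal value at year 3: TV = D_3×(1+g_2)/(r−g_2) = 3221.40257/0.129 = 24972.11298
P_0 = D_1/(1+r)^1 + D_2/(1+r)^2 + D_3/(1+r)^3 + TV/(1+r)^3
    = 2075.17181 + 2131.85051 + 2190.07726 + 17079.20717 = 23476.30675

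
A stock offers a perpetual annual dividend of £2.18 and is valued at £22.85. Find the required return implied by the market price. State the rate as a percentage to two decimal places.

9.54%

P = C/r ⇒ r = C/P = £2.18/£22.85 = 0.095405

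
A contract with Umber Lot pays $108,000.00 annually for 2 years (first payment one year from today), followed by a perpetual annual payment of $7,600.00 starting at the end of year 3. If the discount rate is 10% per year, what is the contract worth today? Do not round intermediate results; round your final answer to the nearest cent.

$250247.93

PV of 2-year annuity: $108,000.00 × [1 − (1+0.1)^−2] / 0.1 = 187438.01653
Perpetuity value at year 2: $7,600.00 / 0.1 = 76000.00000
PV of perpetuity: 76000.00000 / (1+0.1)^2 = 62809.91736
Total PV = 187438.01653 + 62809.91736 = 250247.93388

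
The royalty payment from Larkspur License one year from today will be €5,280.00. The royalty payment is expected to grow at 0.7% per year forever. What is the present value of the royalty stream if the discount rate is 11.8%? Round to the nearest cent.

€47567.57

Growing perpetuity: P = D₁ / (r − g) = €5,280.0000 / (0.118 − 0.007) = €47,567.57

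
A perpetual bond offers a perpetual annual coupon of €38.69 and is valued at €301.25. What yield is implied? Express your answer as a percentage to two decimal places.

P = C/r ⇒ r = C/P = €38.69/€301.25 = 0.128432

12.84%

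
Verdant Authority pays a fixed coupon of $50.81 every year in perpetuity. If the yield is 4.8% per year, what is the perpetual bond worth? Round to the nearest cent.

Level perpetuity: PV = C / r = $50.81 / 0.048 = $1,058.54

$1058.54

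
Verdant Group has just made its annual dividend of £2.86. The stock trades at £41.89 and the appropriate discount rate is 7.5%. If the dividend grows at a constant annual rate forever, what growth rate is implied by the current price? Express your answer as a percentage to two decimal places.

P = D₀(1+g)/(r−g) ⇒ P(r−g) = D₀(1+g) ⇒ g(P+D₀) = P·r − D₀
g = (P·r − D₀)/(P + D₀) = (£41.89×0.075 − £2.86) / (£41.89 + £2.86) = 0.006296

0.63%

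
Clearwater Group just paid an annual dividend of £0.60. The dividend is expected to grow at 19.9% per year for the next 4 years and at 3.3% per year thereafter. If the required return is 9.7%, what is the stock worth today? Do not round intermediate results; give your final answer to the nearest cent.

£16.83

D_1 = 0.71940
D_2 = 0.86256
D_3 = 1.03421
D_4 = 1.24002
Terminal value at year 4: TV = D_4×(1+g_2)/(r−g_2) = 1.28094/0.064 = 20.01467
P_0 = D_1/(1+r)^1 + D_2/(1+r)^2 + D_3/(1+r)^3 + D_4/(1+r)^4 + TV/(1+r)^4
    = 0.65579 + 0.71676 + 0.78341 + 0.85625 + 13.82044 = 16.83265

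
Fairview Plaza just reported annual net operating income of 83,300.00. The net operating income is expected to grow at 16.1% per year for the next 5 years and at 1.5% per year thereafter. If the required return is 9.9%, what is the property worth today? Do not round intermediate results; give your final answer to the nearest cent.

1816877.12

D_1 = 96711.30000
D_2 = 112281.81930
D_3 = 130359.19221
D_4 = 151347.02215
D_5 = 175713.89272
Terminal value at year 5: TV = D_5×(1+g_2)/(r−g_2) = 178349.60111/0.084 = 2123209.53702
P_0 = D_1/(1+r)^1 + D_2/(1+r)^2 + D_3/(1+r)^3 + D_4/(1+r)^4 + D_5/(1+r)^5 + TV/(1+r)^5
    = 87999.36306 + 92963.84032 + 98208.38818 + 103748.80680 + 109601.78771 + 1324354.93488 = 1816877.12096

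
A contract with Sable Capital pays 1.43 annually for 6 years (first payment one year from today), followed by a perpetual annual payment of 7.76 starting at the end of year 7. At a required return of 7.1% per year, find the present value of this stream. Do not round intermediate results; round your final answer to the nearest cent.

PV of 6-year annuity: 1.43 × [1 − (1+0.071)^−6] / 0.071 = 6.79516
Perpetuity value at year 6: 7.76 / 0.071 = 109.29577
PV of perpetuity: 109.29577 / (1+0.071)^6 = 72.42134
Total PV = 6.79516 + 72.42134 = 79.21650

79.22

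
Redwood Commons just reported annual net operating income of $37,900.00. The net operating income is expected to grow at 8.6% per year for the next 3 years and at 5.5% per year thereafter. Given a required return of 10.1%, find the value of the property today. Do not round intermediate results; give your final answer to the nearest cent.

D_1 = 41159.40000
D_2 = 44699.10840
D_3 = 48543.23172
Terminal value at year 3: TV = D_3×(1+g_2)/(r−g_2) = 51213.10947/0.046 = 1113328.46668
P_0 = D_1/(1+r)^1 + D_2/(1+r)^2 + D_3/(1+r)^3 + TV/(1+r)^3
    = 37383.65123 + 36874.33718 + 36371.96201 + 834183.04177 = 944812.99218

$944812.99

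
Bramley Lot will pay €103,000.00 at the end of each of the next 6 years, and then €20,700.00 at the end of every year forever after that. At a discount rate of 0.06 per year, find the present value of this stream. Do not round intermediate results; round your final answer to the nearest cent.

€749695.79

PV of 6-year annuity: €103,000.00 × [1 − (1+0.06)^−6] / 0.06 = 506484.40558
Perpetuity value at year 6: €20,700.00 / 0.06 = 345000.00000
PV of perpetuity: 345000.00000 / (1+0.06)^6 = 243211.38645
Total PV = 506484.40558 + 243211.38645 = 749695.79203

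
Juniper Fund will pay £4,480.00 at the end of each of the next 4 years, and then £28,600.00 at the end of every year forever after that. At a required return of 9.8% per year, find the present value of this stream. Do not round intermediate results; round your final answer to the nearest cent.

PV of 4-year annuity: £4,480.00 × [1 − (1+0.098)^−4] / 0.098 = 14262.69772
Perpetuity value at year 4: £28,600.00 / 0.098 = 291836.73469
PV of perpetuity: 291836.73469 / (1+0.098)^4 = 200784.69118
Total PV = 14262.69772 + 200784.69118 = 215047.38891

£215047.39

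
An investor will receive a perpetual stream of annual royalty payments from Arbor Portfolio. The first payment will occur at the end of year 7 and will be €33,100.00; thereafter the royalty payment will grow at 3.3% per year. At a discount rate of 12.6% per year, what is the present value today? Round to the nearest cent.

Value at end of year 6: C₁ / (r − g) = €33,100.00 / (0.126 − 0.033) = €355,913.9785
Discount to today: PV = €355,913.9785 / (1 + 0.126)^6 = €355,913.9785 / 2.038123 = €174,628.33

€174628.33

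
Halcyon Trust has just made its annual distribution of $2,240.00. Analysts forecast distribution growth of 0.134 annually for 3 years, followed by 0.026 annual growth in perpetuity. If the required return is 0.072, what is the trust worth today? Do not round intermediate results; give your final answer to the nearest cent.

$66669.22

D_1 = 2540.16000
D_2 = 2880.54144
D_3 = 3266.53399
Terminal value at year 3: TV = D_3×(1+g_2)/(r−g_2) = 3351.46388/0.046 = 72857.91036
P_0 = D_1/(1+r)^1 + D_2/(1+r)^2 + D_3/(1+r)^3 + TV/(1+r)^3
    = 2369.55224 + 2506.59724 + 2651.56835 + 59141.50269 = 66669.22051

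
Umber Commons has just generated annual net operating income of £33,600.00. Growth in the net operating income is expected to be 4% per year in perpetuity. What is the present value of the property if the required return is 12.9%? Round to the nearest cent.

D₁ = D₀ × (1 + g) = £33,600.00 × 1.04 = £34,944.0000
Growing perpetuity: P = D₁ / (r − g) = £34,944.0000 / (0.129 − 0.04) = £392,629.21

£392629.21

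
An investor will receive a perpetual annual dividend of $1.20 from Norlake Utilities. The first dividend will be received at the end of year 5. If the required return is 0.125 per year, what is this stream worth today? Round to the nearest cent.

$5.99

Value at end of year 4: C / r = $1.20 / 0.125 = $9.6000
Discount to today: PV = $9.6000 / (1 + 0.125)^4 = $9.6000 / 1.601807 = $5.99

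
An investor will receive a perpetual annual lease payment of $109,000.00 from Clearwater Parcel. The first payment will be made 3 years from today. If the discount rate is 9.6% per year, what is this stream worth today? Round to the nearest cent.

$945222.73

Value at end of year 2: C / r = $109,000.00 / 0.096 = $1,135,416.6667
Discount to today: PV = $1,135,416.6667 / (1 + 0.096)^2 = $1,135,416.6667 / 1.201216 = $945,222.73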